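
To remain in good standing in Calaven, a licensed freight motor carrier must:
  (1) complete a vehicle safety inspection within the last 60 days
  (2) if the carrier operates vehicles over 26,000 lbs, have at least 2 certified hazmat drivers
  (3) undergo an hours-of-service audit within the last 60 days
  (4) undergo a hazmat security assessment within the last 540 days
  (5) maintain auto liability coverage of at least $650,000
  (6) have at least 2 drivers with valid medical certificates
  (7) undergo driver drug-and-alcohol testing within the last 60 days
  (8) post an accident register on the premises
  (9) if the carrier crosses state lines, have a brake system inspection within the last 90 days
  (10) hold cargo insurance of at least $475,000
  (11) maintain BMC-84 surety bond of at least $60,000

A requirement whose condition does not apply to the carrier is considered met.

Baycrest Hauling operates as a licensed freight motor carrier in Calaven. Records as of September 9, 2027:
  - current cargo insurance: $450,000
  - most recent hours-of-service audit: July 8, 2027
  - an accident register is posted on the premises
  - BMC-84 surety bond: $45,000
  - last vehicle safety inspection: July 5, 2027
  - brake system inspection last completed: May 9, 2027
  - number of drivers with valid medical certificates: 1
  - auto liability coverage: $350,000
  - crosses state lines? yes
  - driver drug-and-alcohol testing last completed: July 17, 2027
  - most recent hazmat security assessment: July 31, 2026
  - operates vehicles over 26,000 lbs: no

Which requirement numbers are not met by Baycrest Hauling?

1, 3, 5, 6, 9, 10, 11

1. vehicle safety inspection 66 days ago vs limit 60 → not met
2. condition 'operates vehicles over 26,000 lbs' does not hold → requirement n/a → met
3. hours-of-service audit 63 days ago vs limit 60 → not met
4. hazmat security assessment 405 days ago vs limit 540 → met
5. auto liability coverage $350,000 < $650,000 → not met
6. drivers with valid medical certificates 1 < 2 → not met
7. driver drug-and-alcohol testing 54 days ago vs limit 60 → met
8. accident register present → met
9. condition 'crosses state lines' holds; brake system inspection 123 days ago vs limit 90 → not met
10. cargo insurance $450,000 < $475,000 → not met
11. BMC-84 surety bond $45,000 < $60,000 → not met
Not met: 1, 3, 5, 6, 9, 10, 11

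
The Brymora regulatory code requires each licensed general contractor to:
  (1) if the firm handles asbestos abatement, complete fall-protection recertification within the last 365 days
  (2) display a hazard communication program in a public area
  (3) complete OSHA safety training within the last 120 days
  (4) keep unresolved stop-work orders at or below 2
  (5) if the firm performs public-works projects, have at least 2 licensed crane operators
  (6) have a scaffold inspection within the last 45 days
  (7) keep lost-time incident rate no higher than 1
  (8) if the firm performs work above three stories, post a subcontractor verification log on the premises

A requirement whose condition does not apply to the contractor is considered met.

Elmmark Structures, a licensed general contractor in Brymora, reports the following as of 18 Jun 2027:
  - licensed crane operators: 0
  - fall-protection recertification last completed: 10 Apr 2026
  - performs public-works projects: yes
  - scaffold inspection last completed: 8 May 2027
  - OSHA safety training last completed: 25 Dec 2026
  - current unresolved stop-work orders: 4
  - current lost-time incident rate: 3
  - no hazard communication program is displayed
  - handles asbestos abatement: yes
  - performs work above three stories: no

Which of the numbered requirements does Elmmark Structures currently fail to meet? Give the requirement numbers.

1. condition 'handles asbestos abatement' holds; fall-protection recertification 434 days ago vs limit 365 → not met
2. hazard communication program absent → not met
3. OSHA safety training 175 days ago vs limit 120 → not met
4. unresolved stop-work orders 4 > 2 → not met
5. condition 'performs public-works projects' holds; licensed crane operators 0 < 2 → not met
6. scaffold inspection 41 days ago vs limit 45 → met
7. lost-time incident rate 3 > 1 → not met
8. condition 'performs work above three stories' does not hold → requirement n/a → met
Not met: 1, 2, 3, 4, 5, 7

1, 2, 3, 4, 5, 7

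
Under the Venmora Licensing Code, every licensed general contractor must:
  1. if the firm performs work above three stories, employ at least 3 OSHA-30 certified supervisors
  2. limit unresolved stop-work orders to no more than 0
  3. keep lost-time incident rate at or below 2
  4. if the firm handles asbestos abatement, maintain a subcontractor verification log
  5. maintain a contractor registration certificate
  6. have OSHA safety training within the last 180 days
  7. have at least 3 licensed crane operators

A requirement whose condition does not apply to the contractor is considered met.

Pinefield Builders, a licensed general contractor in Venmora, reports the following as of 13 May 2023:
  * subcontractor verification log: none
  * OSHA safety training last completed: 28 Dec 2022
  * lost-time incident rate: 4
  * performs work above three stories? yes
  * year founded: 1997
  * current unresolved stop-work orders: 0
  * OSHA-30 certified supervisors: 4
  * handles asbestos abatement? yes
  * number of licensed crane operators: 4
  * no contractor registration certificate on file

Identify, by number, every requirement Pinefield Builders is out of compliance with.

3, 4, 5

1. condition 'performs work above three stories' holds; OSHA-30 certified supervisors 4 ≥ 3 → met
2. unresolved stop-work orders 0 ≤ 0 → met
3. lost-time incident rate 4 > 2 → not met
4. condition 'handles asbestos abatement' holds; subcontractor verification log absent → not met
5. contractor registration certificate absent → not met
6. OSHA safety training 136 days ago vs limit 180 → met
7. licensed crane operators 4 ≥ 3 → met
Not met: 3, 4, 5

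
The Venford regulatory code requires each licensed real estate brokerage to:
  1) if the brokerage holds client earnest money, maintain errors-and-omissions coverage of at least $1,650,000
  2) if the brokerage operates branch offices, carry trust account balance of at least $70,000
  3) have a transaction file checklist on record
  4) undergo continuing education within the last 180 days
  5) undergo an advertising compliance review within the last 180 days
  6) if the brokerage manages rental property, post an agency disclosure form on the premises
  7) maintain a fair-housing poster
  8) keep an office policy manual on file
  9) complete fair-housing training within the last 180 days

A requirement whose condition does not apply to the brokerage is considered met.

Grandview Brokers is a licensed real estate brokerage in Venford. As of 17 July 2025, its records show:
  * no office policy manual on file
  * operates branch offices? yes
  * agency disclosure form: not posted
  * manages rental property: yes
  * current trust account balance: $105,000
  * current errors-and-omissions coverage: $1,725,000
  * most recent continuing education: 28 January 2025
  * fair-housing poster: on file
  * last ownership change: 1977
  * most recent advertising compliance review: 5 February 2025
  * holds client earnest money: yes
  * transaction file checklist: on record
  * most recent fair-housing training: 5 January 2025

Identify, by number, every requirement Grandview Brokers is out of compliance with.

1. condition 'holds client earnest money' holds; errors-and-omissions coverage $1,725,000 ≥ $1,650,000 → met
2. condition 'operates branch offices' holds; trust account balance $105,000 ≥ $70,000 → met
3. transaction file checklist present → met
4. continuing education 170 days ago vs limit 180 → met
5. advertising compliance review 162 days ago vs limit 180 → met
6. condition 'manages rental property' holds; agency disclosure form absent → not met
7. fair-housing poster present → met
8. office policy manual absent → not met
9. fair-housing training 193 days ago vs limit 180 → not met
Not met: 6, 8, 9

6, 8, 9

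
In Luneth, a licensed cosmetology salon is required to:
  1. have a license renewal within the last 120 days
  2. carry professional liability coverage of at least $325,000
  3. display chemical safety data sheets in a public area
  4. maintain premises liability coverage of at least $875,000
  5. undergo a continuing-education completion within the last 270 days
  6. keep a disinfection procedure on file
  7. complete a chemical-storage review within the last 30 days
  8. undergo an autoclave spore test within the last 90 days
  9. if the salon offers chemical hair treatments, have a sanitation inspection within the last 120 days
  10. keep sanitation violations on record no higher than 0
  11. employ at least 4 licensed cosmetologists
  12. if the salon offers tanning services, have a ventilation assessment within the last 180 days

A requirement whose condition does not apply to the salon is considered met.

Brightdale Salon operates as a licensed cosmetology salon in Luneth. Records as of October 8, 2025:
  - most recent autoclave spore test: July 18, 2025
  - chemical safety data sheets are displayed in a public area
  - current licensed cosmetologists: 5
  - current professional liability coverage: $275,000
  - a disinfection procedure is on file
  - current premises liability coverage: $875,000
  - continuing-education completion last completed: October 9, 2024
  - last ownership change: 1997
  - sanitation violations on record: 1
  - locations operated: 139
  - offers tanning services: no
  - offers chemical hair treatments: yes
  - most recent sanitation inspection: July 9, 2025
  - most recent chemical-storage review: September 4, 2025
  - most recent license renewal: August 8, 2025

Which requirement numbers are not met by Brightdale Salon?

2, 5, 7, 10

1. license renewal 61 days ago vs limit 120 → met
2. professional liability coverage $275,000 < $325,000 → not met
3. chemical safety data sheets present → met
4. premises liability coverage $875,000 ≥ $875,000 → met
5. continuing-education completion 364 days ago vs limit 270 → not met
6. disinfection procedure present → met
7. chemical-storage review 34 days ago vs limit 30 → not met
8. autoclave spore test 82 days ago vs limit 90 → met
9. condition 'offers chemical hair treatments' holds; sanitation inspection 91 days ago vs limit 120 → met
10. sanitation violations on record 1 > 0 → not met
11. licensed cosmetologists 5 ≥ 4 → met
12. condition 'offers tanning services' does not hold → requirement n/a → met
Not met: 2, 5, 7, 10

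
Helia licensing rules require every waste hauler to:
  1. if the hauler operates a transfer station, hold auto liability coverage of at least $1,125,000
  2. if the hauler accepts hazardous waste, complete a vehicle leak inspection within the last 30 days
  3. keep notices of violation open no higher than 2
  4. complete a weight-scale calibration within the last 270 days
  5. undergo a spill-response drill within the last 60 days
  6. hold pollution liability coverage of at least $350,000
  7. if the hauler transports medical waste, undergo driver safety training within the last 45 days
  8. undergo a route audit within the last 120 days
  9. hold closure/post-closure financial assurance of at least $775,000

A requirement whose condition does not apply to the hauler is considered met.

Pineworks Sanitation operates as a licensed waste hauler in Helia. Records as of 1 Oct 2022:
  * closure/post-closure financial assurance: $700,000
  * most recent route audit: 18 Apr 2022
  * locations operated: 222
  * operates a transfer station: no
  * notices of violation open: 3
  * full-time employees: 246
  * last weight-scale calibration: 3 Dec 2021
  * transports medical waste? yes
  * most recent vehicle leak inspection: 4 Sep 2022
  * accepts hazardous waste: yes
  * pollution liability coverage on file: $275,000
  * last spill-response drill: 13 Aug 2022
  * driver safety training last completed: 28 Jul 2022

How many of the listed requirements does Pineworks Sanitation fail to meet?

6

1. condition 'operates a transfer station' does not hold → requirement n/a → met
2. condition 'accepts hazardous waste' holds; vehicle leak inspection 27 days ago vs limit 30 → met
3. notices of violation open 3 > 2 → not met
4. weight-scale calibration 302 days ago vs limit 270 → not met
5. spill-response drill 49 days ago vs limit 60 → met
6. pollution liability coverage $275,000 < $350,000 → not met
7. condition 'transports medical waste' holds; driver safety training 65 days ago vs limit 45 → not met
8. route audit 166 days ago vs limit 120 → not met
9. closure/post-closure financial assurance $700,000 < $775,000 → not met
Not met: 6 of 9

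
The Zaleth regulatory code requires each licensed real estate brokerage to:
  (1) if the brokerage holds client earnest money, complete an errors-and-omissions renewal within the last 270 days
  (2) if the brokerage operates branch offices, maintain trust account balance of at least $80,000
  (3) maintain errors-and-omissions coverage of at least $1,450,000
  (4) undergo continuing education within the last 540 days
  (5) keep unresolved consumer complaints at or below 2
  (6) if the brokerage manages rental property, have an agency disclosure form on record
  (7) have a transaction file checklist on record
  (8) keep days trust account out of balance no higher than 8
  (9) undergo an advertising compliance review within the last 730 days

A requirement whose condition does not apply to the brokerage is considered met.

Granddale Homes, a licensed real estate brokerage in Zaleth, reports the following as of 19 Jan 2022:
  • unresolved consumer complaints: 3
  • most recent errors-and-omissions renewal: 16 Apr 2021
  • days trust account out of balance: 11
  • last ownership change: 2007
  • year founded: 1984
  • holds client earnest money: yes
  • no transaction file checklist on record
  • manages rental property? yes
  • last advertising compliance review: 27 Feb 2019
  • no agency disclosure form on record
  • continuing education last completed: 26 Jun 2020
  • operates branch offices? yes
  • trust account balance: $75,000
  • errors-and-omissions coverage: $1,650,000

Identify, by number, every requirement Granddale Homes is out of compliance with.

1, 2, 4, 5, 6, 7, 8, 9

1. condition 'holds client earnest money' holds; errors-and-omissions renewal 278 days ago vs limit 270 → not met
2. condition 'operates branch offices' holds; trust account balance $75,000 < $80,000 → not met
3. errors-and-omissions coverage $1,650,000 ≥ $1,450,000 → met
4. continuing education 572 days ago vs limit 540 → not met
5. unresolved consumer complaints 3 > 2 → not met
6. condition 'manages rental property' holds; agency disclosure form absent → not met
7. transaction file checklist absent → not met
8. days trust account out of balance 11 > 8 → not met
9. advertising compliance review 1057 days ago vs limit 730 → not met
Not met: 1, 2, 4, 5, 6, 7, 8, 9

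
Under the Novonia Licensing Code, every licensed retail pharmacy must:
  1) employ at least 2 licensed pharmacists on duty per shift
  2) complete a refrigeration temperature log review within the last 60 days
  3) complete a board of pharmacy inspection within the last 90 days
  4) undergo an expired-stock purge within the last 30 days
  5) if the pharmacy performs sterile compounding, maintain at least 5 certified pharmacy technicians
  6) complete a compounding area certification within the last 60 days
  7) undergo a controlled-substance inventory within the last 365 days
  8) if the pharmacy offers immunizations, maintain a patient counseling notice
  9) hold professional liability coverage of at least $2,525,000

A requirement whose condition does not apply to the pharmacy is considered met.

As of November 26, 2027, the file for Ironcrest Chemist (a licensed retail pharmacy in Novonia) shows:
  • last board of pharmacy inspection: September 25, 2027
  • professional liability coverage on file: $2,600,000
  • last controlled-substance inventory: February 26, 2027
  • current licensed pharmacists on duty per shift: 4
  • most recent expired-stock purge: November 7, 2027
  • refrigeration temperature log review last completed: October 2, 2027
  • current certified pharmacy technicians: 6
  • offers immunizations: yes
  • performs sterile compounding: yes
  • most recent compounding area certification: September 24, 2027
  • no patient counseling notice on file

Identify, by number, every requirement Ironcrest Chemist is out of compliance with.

6, 8

1. licensed pharmacists on duty per shift 4 ≥ 2 → met
2. refrigeration temperature log review 55 days ago vs limit 60 → met
3. board of pharmacy inspection 62 days ago vs limit 90 → met
4. expired-stock purge 19 days ago vs limit 30 → met
5. condition 'performs sterile compounding' holds; certified pharmacy technicians 6 ≥ 5 → met
6. compounding area certification 63 days ago vs limit 60 → not met
7. controlled-substance inventory 273 days ago vs limit 365 → met
8. condition 'offers immunizations' holds; patient counseling notice absent → not met
9. professional liability coverage $2,600,000 ≥ $2,525,000 → met
Not met: 6, 8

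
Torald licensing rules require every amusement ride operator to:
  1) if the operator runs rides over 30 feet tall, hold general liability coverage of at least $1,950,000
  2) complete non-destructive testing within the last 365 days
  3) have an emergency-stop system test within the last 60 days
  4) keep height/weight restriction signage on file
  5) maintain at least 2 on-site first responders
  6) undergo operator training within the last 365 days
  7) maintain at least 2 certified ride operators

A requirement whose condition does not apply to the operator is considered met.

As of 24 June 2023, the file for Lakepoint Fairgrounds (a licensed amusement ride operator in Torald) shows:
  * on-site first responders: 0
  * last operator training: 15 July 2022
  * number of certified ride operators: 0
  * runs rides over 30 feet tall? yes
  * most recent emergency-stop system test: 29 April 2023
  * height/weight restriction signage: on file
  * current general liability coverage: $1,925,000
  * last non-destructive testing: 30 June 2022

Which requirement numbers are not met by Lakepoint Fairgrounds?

1, 5, 7

1. condition 'runs rides over 30 feet tall' holds; general liability coverage $1,925,000 < $1,950,000 → not met
2. non-destructive testing 359 days ago vs limit 365 → met
3. emergency-stop system test 56 days ago vs limit 60 → met
4. height/weight restriction signage present → met
5. on-site first responders 0 < 2 → not met
6. operator training 344 days ago vs limit 365 → met
7. certified ride operators 0 < 2 → not met
Not met: 1, 5, 7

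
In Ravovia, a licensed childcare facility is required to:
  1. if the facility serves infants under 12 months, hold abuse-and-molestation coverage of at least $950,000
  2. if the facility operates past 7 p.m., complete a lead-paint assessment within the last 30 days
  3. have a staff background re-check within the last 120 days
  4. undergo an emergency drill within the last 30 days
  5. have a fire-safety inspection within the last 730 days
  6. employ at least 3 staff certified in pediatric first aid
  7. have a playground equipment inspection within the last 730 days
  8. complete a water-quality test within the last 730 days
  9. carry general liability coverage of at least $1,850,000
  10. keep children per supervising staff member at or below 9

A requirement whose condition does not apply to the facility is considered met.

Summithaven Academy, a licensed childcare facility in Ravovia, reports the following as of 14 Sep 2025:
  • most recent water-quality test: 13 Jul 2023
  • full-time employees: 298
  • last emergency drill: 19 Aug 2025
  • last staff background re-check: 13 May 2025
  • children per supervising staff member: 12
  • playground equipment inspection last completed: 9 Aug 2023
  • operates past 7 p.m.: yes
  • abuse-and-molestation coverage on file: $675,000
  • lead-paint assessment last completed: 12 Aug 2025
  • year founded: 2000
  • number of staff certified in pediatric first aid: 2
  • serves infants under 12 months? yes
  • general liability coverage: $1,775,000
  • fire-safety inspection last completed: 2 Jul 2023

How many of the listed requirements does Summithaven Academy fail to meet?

1. condition 'serves infants under 12 months' holds; abuse-and-molestation coverage $675,000 < $950,000 → not met
2. condition 'operates past 7 p.m.' holds; lead-paint assessment 33 days ago vs limit 30 → not met
3. staff background re-check 124 days ago vs limit 120 → not met
4. emergency drill 26 days ago vs limit 30 → met
5. fire-safety inspection 805 days ago vs limit 730 → not met
6. staff certified in pediatric first aid 2 < 3 → not met
7. playground equipment inspection 767 days ago vs limit 730 → not met
8. water-quality test 794 days ago vs limit 730 → not met
9. general liability coverage $1,775,000 < $1,850,000 → not met
10. children per supervising staff member 12 > 9 → not met
Not met: 9 of 10

9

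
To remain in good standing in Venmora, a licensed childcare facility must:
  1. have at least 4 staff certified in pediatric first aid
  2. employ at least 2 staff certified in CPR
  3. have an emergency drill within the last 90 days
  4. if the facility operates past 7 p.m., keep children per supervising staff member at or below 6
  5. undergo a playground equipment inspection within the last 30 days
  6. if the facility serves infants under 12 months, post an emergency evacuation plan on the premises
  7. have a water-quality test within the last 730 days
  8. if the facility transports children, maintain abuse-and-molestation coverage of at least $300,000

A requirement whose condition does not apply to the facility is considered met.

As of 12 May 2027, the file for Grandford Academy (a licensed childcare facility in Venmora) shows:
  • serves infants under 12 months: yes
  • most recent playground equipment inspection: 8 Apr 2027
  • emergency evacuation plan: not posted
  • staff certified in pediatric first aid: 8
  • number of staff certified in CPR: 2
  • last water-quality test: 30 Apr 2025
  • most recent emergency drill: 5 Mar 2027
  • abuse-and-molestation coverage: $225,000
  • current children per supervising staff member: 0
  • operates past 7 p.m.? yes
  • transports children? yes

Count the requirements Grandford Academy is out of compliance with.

4

1. staff certified in pediatric first aid 8 ≥ 4 → met
2. staff certified in CPR 2 ≥ 2 → met
3. emergency drill 68 days ago vs limit 90 → met
4. condition 'operates past 7 p.m.' holds; children per supervising staff member 0 ≤ 6 → met
5. playground equipment inspection 34 days ago vs limit 30 → not met
6. condition 'serves infants under 12 months' holds; emergency evacuation plan absent → not met
7. water-quality test 742 days ago vs limit 730 → not met
8. condition 'transports children' holds; abuse-and-molestation coverage $225,000 < $300,000 → not met
Not met: 4 of 8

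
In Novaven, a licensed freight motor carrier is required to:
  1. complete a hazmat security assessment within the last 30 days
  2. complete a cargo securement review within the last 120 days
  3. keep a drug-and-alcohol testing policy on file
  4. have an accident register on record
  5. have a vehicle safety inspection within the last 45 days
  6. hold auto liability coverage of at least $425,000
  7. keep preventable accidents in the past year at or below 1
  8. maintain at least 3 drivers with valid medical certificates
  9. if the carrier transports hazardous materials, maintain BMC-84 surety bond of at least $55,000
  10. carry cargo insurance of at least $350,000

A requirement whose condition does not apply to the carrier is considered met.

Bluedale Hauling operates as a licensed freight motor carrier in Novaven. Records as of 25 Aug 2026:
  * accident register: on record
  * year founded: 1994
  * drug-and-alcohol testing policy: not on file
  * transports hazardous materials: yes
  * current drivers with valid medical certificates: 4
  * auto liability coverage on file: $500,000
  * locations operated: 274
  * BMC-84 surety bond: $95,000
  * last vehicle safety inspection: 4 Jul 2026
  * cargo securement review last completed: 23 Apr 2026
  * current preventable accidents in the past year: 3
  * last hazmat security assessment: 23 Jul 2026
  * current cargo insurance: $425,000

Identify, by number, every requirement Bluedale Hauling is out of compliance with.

1. hazmat security assessment 33 days ago vs limit 30 → not met
2. cargo securement review 124 days ago vs limit 120 → not met
3. drug-and-alcohol testing policy absent → not met
4. accident register present → met
5. vehicle safety inspection 52 days ago vs limit 45 → not met
6. auto liability coverage $500,000 ≥ $425,000 → met
7. preventable accidents in the past year 3 > 1 → not met
8. drivers with valid medical certificates 4 ≥ 3 → met
9. condition 'transports hazardous materials' holds; BMC-84 surety bond $95,000 ≥ $55,000 → met
10. cargo insurance $425,000 ≥ $350,000 → met
Not met: 1, 2, 3, 5, 7

1, 2, 3, 5, 7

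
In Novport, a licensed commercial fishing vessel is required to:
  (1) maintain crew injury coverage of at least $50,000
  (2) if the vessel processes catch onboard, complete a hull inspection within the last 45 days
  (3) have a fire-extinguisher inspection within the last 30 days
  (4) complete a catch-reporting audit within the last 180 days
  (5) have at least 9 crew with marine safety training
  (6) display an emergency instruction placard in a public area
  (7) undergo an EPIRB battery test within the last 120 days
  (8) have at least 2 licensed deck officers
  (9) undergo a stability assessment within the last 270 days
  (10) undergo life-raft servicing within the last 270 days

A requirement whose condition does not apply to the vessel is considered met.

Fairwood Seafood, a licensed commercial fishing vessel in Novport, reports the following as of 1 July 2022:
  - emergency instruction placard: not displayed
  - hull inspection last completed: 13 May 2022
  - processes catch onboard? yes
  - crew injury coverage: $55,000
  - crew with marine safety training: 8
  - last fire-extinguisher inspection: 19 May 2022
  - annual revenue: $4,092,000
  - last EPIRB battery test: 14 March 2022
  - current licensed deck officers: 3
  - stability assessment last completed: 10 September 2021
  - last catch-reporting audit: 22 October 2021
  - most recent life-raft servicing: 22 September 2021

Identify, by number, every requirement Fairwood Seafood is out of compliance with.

1. crew injury coverage $55,000 ≥ $50,000 → met
2. condition 'processes catch onboard' holds; hull inspection 49 days ago vs limit 45 → not met
3. fire-extinguisher inspection 43 days ago vs limit 30 → not met
4. catch-reporting audit 252 days ago vs limit 180 → not met
5. crew with marine safety training 8 < 9 → not met
6. emergency instruction placard absent → not met
7. EPIRB battery test 109 days ago vs limit 120 → met
8. licensed deck officers 3 ≥ 2 → met
9. stability assessment 294 days ago vs limit 270 → not met
10. life-raft servicing 282 days ago vs limit 270 → not met
Not met: 2, 3, 4, 5, 6, 9, 10

2, 3, 4, 5, 6, 9, 10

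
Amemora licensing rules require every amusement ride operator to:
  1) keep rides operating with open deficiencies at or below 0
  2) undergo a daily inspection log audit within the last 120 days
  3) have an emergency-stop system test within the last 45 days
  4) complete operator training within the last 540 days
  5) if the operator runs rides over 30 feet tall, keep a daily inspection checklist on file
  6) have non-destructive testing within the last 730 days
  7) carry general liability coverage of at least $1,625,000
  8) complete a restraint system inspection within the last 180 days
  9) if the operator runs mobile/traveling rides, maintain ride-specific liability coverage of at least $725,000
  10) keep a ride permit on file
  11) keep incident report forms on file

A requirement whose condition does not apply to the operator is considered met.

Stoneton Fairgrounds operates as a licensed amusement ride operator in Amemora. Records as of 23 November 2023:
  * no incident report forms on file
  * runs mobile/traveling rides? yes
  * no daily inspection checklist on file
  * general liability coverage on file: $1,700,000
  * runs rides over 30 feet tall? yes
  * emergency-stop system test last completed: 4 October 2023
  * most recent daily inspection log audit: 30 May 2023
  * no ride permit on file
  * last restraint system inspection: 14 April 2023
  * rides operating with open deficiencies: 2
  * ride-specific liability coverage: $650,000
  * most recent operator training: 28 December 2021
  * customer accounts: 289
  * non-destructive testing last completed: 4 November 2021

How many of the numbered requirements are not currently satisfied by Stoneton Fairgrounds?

1. rides operating with open deficiencies 2 > 0 → not met
2. daily inspection log audit 177 days ago vs limit 120 → not met
3. emergency-stop system test 50 days ago vs limit 45 → not met
4. operator training 695 days ago vs limit 540 → not met
5. condition 'runs rides over 30 feet tall' holds; daily inspection checklist absent → not met
6. non-destructive testing 749 days ago vs limit 730 → not met
7. general liability coverage $1,700,000 ≥ $1,625,000 → met
8. restraint system inspection 223 days ago vs limit 180 → not met
9. condition 'runs mobile/traveling rides' holds; ride-specific liability coverage $650,000 < $725,000 → not met
10. ride permit absent → not met
11. incident report forms absent → not met
Not met: 10 of 11

10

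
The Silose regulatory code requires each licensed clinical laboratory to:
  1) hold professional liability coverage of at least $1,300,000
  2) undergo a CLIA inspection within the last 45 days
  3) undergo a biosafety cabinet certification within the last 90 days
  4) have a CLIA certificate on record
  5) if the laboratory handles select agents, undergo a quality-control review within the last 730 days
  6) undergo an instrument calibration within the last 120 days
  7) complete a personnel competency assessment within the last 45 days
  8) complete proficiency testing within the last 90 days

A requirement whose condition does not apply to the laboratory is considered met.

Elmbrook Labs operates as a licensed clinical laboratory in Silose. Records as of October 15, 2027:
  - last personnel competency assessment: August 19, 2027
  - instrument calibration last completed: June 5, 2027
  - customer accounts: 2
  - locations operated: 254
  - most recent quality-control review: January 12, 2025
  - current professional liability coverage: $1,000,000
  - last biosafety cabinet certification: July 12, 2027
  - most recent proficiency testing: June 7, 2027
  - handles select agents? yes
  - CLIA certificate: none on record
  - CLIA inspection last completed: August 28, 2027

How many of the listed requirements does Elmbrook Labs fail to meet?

1. professional liability coverage $1,000,000 < $1,300,000 → not met
2. CLIA inspection 48 days ago vs limit 45 → not met
3. biosafety cabinet certification 95 days ago vs limit 90 → not met
4. CLIA certificate absent → not met
5. condition 'handles select agents' holds; quality-control review 1006 days ago vs limit 730 → not met
6. instrument calibration 132 days ago vs limit 120 → not met
7. personnel competency assessment 57 days ago vs limit 45 → not met
8. proficiency testing 130 days ago vs limit 90 → not met
Not met: 8 of 8

8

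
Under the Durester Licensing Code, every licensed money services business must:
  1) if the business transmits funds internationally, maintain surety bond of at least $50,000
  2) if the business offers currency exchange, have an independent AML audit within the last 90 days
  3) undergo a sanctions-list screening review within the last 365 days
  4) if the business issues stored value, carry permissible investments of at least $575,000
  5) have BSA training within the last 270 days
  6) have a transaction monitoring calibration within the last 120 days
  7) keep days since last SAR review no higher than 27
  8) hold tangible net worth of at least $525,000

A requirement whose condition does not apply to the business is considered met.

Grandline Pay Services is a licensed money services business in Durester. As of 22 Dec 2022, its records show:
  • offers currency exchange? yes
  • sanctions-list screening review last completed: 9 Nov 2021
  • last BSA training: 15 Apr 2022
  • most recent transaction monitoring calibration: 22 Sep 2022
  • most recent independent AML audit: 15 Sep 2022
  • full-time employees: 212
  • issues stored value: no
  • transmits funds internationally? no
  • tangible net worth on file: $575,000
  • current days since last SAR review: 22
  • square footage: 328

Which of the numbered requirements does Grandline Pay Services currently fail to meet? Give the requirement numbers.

2, 3

1. condition 'transmits funds internationally' does not hold → requirement n/a → met
2. condition 'offers currency exchange' holds; independent AML audit 98 days ago vs limit 90 → not met
3. sanctions-list screening review 408 days ago vs limit 365 → not met
4. condition 'issues stored value' does not hold → requirement n/a → met
5. BSA training 251 days ago vs limit 270 → met
6. transaction monitoring calibration 91 days ago vs limit 120 → met
7. days since last SAR review 22 ≤ 27 → met
8. tangible net worth $575,000 ≥ $525,000 → met
Not met: 2, 3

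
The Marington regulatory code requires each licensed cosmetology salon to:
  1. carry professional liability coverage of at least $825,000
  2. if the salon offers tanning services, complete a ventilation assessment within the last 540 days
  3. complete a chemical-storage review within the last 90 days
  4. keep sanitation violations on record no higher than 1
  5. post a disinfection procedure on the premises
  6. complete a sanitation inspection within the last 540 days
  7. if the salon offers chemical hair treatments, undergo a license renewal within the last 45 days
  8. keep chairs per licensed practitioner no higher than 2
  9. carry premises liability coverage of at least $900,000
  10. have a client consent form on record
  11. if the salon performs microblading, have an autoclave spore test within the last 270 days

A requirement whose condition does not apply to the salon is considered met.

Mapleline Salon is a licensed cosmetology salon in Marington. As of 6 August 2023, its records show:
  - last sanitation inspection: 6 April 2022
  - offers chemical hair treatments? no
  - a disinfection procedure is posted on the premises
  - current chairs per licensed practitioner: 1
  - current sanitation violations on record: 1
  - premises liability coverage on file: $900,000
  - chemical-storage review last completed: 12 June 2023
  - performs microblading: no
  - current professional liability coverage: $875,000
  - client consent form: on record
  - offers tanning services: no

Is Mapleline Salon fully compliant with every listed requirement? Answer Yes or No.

1. professional liability coverage $875,000 ≥ $825,000 → met
2. condition 'offers tanning services' does not hold → requirement n/a → met
3. chemical-storage review 55 days ago vs limit 90 → met
4. sanitation violations on record 1 ≤ 1 → met
5. disinfection procedure present → met
6. sanitation inspection 487 days ago vs limit 540 → met
7. condition 'offers chemical hair treatments' does not hold → requirement n/a → met
8. chairs per licensed practitioner 1 ≤ 2 → met
9. premises liability coverage $900,000 ≥ $900,000 → met
10. client consent form present → met
11. condition 'performs microblading' does not hold → requirement n/a → met
All met.

Yes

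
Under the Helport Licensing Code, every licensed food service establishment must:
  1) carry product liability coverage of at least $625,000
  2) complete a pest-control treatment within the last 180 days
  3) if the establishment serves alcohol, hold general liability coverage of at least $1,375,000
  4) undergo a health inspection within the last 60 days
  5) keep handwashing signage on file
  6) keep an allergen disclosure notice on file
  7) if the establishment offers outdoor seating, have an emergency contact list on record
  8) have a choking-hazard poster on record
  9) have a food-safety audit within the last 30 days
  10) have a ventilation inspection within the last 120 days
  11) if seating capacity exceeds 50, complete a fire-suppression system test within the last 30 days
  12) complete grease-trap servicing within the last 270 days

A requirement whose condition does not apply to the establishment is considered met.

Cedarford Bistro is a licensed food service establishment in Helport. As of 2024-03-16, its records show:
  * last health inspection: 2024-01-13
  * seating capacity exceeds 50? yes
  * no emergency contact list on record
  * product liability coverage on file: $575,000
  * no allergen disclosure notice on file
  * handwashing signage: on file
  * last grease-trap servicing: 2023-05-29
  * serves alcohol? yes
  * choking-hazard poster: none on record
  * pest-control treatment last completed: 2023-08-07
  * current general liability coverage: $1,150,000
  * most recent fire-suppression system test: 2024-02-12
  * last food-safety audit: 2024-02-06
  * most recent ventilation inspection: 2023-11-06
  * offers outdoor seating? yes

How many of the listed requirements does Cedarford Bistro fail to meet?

11

1. product liability coverage $575,000 < $625,000 → not met
2. pest-control treatment 222 days ago vs limit 180 → not met
3. condition 'serves alcohol' holds; general liability coverage $1,150,000 < $1,375,000 → not met
4. health inspection 63 days ago vs limit 60 → not met
5. handwashing signage present → met
6. allergen disclosure notice absent → not met
7. condition 'offers outdoor seating' holds; emergency contact list absent → not met
8. choking-hazard poster absent → not met
9. food-safety audit 39 days ago vs limit 30 → not met
10. ventilation inspection 131 days ago vs limit 120 → not met
11. condition 'seating capacity exceeds 50' holds; fire-suppression system test 33 days ago vs limit 30 → not met
12. grease-trap servicing 292 days ago vs limit 270 → not met
Not met: 11 of 12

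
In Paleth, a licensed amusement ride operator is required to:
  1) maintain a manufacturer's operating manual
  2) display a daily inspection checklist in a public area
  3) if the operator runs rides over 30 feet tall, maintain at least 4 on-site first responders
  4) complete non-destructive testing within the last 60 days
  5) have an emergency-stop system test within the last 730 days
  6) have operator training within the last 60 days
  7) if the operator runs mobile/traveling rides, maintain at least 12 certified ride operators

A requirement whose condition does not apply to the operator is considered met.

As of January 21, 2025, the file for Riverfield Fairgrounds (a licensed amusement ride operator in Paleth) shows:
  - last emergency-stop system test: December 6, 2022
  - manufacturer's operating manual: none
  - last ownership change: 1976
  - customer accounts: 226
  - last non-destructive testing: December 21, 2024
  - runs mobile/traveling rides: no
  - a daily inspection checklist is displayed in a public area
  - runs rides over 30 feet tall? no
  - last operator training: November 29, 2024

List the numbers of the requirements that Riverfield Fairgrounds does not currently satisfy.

1. manufacturer's operating manual absent → not met
2. daily inspection checklist present → met
3. condition 'runs rides over 30 feet tall' does not hold → requirement n/a → met
4. non-destructive testing 31 days ago vs limit 60 → met
5. emergency-stop system test 777 days ago vs limit 730 → not met
6. operator training 53 days ago vs limit 60 → met
7. condition 'runs mobile/traveling rides' does not hold → requirement n/a → met
Not met: 1, 5

1, 5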